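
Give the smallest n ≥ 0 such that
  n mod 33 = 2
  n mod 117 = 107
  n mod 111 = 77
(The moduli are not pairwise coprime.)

12509

gcd(33, 117) = 3 and 3 | (107 − 2), so the pair is consistent; merging gives n ≡ 926 (mod 1287), where 1287 = lcm(33, 117).
gcd(1287, 111) = 3 and 3 | (77 − 926), so the pair is consistent; merging gives n ≡ 12509 (mod 47619), where 47619 = lcm(1287, 111).
The solution is unique modulo lcm(33, 117, 111) = 47619.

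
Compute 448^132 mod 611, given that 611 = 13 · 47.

Mod 13: 448 ≡ 6; since 12 | 132, by Fermat 6^132 ≡ 1 (mod 13).
Mod 47: 448 ≡ 25; by Fermat, exponent reduces to 132 mod 46 = 40; 25^40 ≡ 34 (mod 47).
Combine by CRT: x ≡ 1 (mod 13), x ≡ 34 (mod 47) ⇒ x ≡ 222 (mod 611).

222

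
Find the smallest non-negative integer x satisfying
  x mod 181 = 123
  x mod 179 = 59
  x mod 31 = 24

156326

From x ≡ 123 (mod 181) write x = 123 + 181t. Substituting into x ≡ 59 (mod 179) gives 181t ≡ 115 (mod 179), and since 2⁻¹ ≡ 90 (mod 179), t ≡ 147. Hence x ≡ 123 + 181·147 = 26730 (mod 32399).
From x ≡ 26730 (mod 32399) write x = 26730 + 32399t. Substituting into x ≡ 24 (mod 31) gives 32399t ≡ 16 (mod 31), and since 4⁻¹ ≡ 8 (mod 31), t ≡ 4. Hence x ≡ 26730 + 32399·4 = 156326 (mod 1004369).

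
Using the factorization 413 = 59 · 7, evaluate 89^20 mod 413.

137

Mod 59: 89 ≡ 30; 30^20 ≡ 19 (mod 59).
Mod 7: 89 ≡ 5; by Fermat, exponent reduces to 20 mod 6 = 2; 5^2 ≡ 4 (mod 7).
Combine by CRT: x ≡ 19 (mod 59), x ≡ 4 (mod 7) ⇒ x ≡ 137 (mod 413).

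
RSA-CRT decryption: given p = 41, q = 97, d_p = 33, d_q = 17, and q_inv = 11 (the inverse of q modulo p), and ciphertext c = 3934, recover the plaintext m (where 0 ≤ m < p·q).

869

m₁ = c^(d_p) mod p: c ≡ 39 (mod 41), and 39^33 mod 41 = 8.
m₂ = c^(d_q) mod q: c ≡ 54 (mod 97), and 54^17 mod 97 = 93.
h = q_inv·(m₁ − m₂) mod p = 11·(8 − 93) mod 41 = 8.
m = m₂ + h·q = 93 + 8·97 = 869.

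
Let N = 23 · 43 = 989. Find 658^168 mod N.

775

Mod 23: 658 ≡ 14; by Fermat, exponent reduces to 168 mod 22 = 14; 14^14 ≡ 16 (mod 23).
Mod 43: 658 ≡ 13; since 42 | 168, by Fermat 13^168 ≡ 1 (mod 43).
Combine by CRT: x ≡ 16 (mod 23), x ≡ 1 (mod 43) ⇒ x ≡ 775 (mod 989).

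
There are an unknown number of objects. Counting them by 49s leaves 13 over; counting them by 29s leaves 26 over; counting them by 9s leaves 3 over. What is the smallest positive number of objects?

4521

From N ≡ 13 (mod 49) write N = 13 + 49t. Substituting into N ≡ 26 (mod 29) gives 49t ≡ 13 (mod 29), and since 20⁻¹ ≡ 16 (mod 29), t ≡ 5. Hence N ≡ 13 + 49·5 = 258 (mod 1421).
From N ≡ 258 (mod 1421) write N = 258 + 1421t. Substituting into N ≡ 3 (mod 9) gives 1421t ≡ 6 (mod 9), and since 8⁻¹ ≡ 8 (mod 9), t ≡ 3. Hence N ≡ 258 + 1421·3 = 4521 (mod 12789).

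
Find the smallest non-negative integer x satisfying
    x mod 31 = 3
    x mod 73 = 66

From x ≡ 3 (mod 31) write x = 3 + 31t. Substituting into x ≡ 66 (mod 73) gives 31t ≡ 63 (mod 73), and since 31⁻¹ ≡ 33 (mod 73), t ≡ 35. Hence x ≡ 3 + 31·35 = 1088 (mod 2263).

1088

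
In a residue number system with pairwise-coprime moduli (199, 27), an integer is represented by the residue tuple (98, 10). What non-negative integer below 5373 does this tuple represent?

From x ≡ 98 (mod 199) write x = 98 + 199t. Substituting into x ≡ 10 (mod 27) gives 199t ≡ 20 (mod 27), and since 10⁻¹ ≡ 19 (mod 27), t ≡ 2. Hence x ≡ 98 + 199·2 = 496 (mod 5373).

496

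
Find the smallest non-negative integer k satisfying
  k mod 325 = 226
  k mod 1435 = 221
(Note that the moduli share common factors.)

76276

gcd(325, 1435) = 5 and 5 | (221 − 226), so the pair is consistent; merging gives k ≡ 76276 (mod 93275), where 93275 = lcm(325, 1435).
The solution is unique modulo lcm(325, 1435) = 93275.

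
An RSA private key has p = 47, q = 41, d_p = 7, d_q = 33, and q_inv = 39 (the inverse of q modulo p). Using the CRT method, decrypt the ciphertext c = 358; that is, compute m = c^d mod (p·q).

m₁ = c^(d_p) mod p: c ≡ 29 (mod 47), and 29^7 mod 47 = 41.
m₂ = c^(d_q) mod q: c ≡ 30 (mod 41), and 30^33 mod 41 = 7.
h = q_inv·(m₁ − m₂) mod p = 39·(41 − 7) mod 47 = 10.
m = m₂ + h·q = 7 + 10·41 = 417.

417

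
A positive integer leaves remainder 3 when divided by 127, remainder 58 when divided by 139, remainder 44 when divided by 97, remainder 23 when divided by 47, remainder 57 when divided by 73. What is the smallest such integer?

1098882489

From x ≡ 3 (mod 127) write x = 3 + 127t. Substituting into x ≡ 58 (mod 139) gives 127t ≡ 55 (mod 139), and since 127⁻¹ ≡ 81 (mod 139), t ≡ 7. Hence x ≡ 3 + 127·7 = 892 (mod 17653).
From x ≡ 892 (mod 17653) write x = 892 + 17653t. Substituting into x ≡ 44 (mod 97) gives 17653t ≡ 25 (mod 97), and since 96⁻¹ ≡ 96 (mod 97), t ≡ 72. Hence x ≡ 892 + 17653·72 = 1271908 (mod 1712341).
From x ≡ 1271908 (mod 1712341) write x = 1271908 + 1712341t. Substituting into x ≡ 23 (mod 47) gives 1712341t ≡ 29 (mod 47), and since 37⁻¹ ≡ 14 (mod 47), t ≡ 30. Hence x ≡ 1271908 + 1712341·30 = 52642138 (mod 80480027).
From x ≡ 52642138 (mod 80480027) write x = 52642138 + 80480027t. Substituting into x ≡ 57 (mod 73) gives 80480027t ≡ 44 (mod 73), and since 9⁻¹ ≡ 65 (mod 73), t ≡ 13. Hence x ≡ 52642138 + 80480027·13 = 1098882489 (mod 5875041971).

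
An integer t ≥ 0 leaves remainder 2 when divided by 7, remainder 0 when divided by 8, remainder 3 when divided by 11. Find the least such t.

520

The moduli are pairwise coprime; N = 7·8·11 = 616.
N/7 = 88; 88 ≡ 4 (mod 7); 4·2 ≡ 1, so inverse 2.
N/8 = 77; 77 ≡ 5 (mod 8); 5·5 ≡ 1, so inverse 5.
N/11 = 56; 56 ≡ 1 (mod 11), inverse 1.
t ≡ 2·88·2 + 0·77·5 + 3·56·1 = 520.
520 mod 616 = 520.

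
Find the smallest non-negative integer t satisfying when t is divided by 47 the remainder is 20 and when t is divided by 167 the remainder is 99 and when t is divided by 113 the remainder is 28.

197326

The moduli are pairwise coprime; N = 47·167·113 = 886937.
N/47 = 18871; 18871 ≡ 24 (mod 47); 24·2 ≡ 1, so inverse 2.
N/167 = 5311; 5311 ≡ 134 (mod 167); 134·86 ≡ 1, so inverse 86.
N/113 = 7849; 7849 ≡ 52 (mod 113); 52·50 ≡ 1, so inverse 50.
t ≡ 20·18871·2 + 99·5311·86 + 28·7849·50 = 56961294.
56961294 mod 886937 = 197326.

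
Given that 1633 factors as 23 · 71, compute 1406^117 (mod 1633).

1474

Mod 23: 1406 ≡ 3; by Fermat, exponent reduces to 117 mod 22 = 7; 3^7 ≡ 2 (mod 23).
Mod 71: 1406 ≡ 57; by Fermat, exponent reduces to 117 mod 70 = 47; 57^47 ≡ 54 (mod 71).
Combine by CRT: x ≡ 2 (mod 23), x ≡ 54 (mod 71) ⇒ x ≡ 1474 (mod 1633).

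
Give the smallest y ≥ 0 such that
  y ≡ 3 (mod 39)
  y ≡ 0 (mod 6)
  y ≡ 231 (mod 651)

Combine the congruences pairwise.
gcd(39, 6) = 3 and 3 | (0 − 3), so the pair is consistent; merging gives y ≡ 42 (mod 78), where 78 = lcm(39, 6).
gcd(78, 651) = 3 and 3 | (231 − 42), so the pair is consistent; merging gives y ≡ 12600 (mod 16926), where 16926 = lcm(78, 651).
The solution is unique modulo lcm(39, 6, 651) = 16926.

12600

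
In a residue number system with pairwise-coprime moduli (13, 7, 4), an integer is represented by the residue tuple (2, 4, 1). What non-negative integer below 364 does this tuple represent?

249

From x ≡ 2 (mod 13) write x = 2 + 13t. Substituting into x ≡ 4 (mod 7) gives 13t ≡ 2 (mod 7), and since 6⁻¹ ≡ 6 (mod 7), t ≡ 5. Hence x ≡ 2 + 13·5 = 67 (mod 91).
From x ≡ 67 (mod 91) write x = 67 + 91t. Substituting into x ≡ 1 (mod 4) gives 91t ≡ 2 (mod 4), and since 3⁻¹ ≡ 3 (mod 4), t ≡ 2. Hence x ≡ 67 + 91·2 = 249 (mod 364).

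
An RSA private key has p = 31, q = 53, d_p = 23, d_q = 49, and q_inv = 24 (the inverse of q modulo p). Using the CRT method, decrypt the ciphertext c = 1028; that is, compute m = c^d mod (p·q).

m₁ = c^(d_p) mod p: c ≡ 5 (mod 31), and 5^23 mod 31 = 25.
m₂ = c^(d_q) mod q: c ≡ 21 (mod 53), and 21^49 mod 53 = 34.
h = q_inv·(m₁ − m₂) mod p = 24·(25 − 34) mod 31 = 1.
m = m₂ + h·q = 34 + 1·53 = 87.

87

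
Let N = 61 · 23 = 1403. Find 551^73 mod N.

689

Mod 61: 551 ≡ 2; by Fermat, exponent reduces to 73 mod 60 = 13; 2^13 ≡ 18 (mod 61).
Mod 23: 551 ≡ 22; by Fermat, exponent reduces to 73 mod 22 = 7; 22^7 ≡ 22 (mod 23).
Combine by CRT: x ≡ 18 (mod 61), x ≡ 22 (mod 23) ⇒ x ≡ 689 (mod 1403).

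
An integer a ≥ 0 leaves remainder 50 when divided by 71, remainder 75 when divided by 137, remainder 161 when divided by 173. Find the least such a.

282843

The moduli are pairwise coprime; N = 71·137·173 = 1682771.
N/71 = 23701; 23701 ≡ 58 (mod 71); 58·60 ≡ 1, so inverse 60.
N/137 = 12283; 12283 ≡ 90 (mod 137); 90·102 ≡ 1, so inverse 102.
N/173 = 9727; 9727 ≡ 39 (mod 173); 39·71 ≡ 1, so inverse 71.
a ≡ 50·23701·60 + 75·12283·102 + 161·9727·71 = 276257287.
276257287 mod 1682771 = 282843.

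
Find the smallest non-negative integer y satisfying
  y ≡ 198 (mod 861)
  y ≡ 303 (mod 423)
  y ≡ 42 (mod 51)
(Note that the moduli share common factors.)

1705839

gcd(861, 423) = 3 and 3 | (303 − 198), so the pair is consistent; merging gives y ≡ 6225 (mod 121401), where 121401 = lcm(861, 423).
gcd(121401, 51) = 3 and 3 | (42 − 6225), so the pair is consistent; merging gives y ≡ 1705839 (mod 2063817), where 2063817 = lcm(121401, 51).
The solution is unique modulo lcm(861, 423, 51) = 2063817.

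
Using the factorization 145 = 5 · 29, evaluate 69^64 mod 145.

Mod 5: 69 ≡ 4; since 4 | 64, by Fermat 4^64 ≡ 1 (mod 5).
Mod 29: 69 ≡ 11; by Fermat, exponent reduces to 64 mod 28 = 8; 11^8 ≡ 16 (mod 29).
Combine by CRT: x ≡ 1 (mod 5), x ≡ 16 (mod 29) ⇒ x ≡ 16 (mod 145).

16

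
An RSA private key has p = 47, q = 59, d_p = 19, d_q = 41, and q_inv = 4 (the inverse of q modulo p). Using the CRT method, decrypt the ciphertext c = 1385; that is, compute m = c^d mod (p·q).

m₁ = c^(d_p) mod p: c ≡ 22 (mod 47), and 22^19 mod 47 = 41.
m₂ = c^(d_q) mod q: c ≡ 28 (mod 59), and 28^41 mod 59 = 20.
h = q_inv·(m₁ − m₂) mod p = 4·(41 − 20) mod 47 = 37.
m = m₂ + h·q = 20 + 37·59 = 2203.

2203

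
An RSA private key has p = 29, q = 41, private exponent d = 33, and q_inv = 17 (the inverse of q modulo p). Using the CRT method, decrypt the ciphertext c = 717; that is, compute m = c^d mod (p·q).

118

d_p = d mod (p−1) = 33 mod 28 = 5; d_q = d mod (q−1) = 33.
m₁ = c^(d_p) mod p: c ≡ 21 (mod 29), and 21^5 mod 29 = 2.
m₂ = c^(d_q) mod q: c ≡ 20 (mod 41), and 20^33 mod 41 = 36.
h = q_inv·(m₁ − m₂) mod p = 17·(2 − 36) mod 29 = 2.
m = m₂ + h·q = 36 + 2·41 = 118.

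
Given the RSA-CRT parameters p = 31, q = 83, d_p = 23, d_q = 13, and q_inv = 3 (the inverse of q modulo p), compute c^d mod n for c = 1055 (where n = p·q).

m₁ = c^(d_p) mod p: c ≡ 1 (mod 31), and 1^23 mod 31 = 1.
m₂ = c^(d_q) mod q: c ≡ 59 (mod 83), and 59^13 mod 83 = 77.
h = q_inv·(m₁ − m₂) mod p = 3·(1 − 77) mod 31 = 20.
m = m₂ + h·q = 77 + 20·83 = 1737.

1737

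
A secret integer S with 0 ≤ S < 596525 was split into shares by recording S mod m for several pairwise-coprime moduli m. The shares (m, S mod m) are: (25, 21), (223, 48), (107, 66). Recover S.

167521

The moduli are pairwise coprime; N = 25·223·107 = 596525.
N/25 = 23861; 23861 ≡ 11 (mod 25); 11·16 ≡ 1, so inverse 16.
N/223 = 2675; 2675 ≡ 222 (mod 223); 222·222 ≡ 1, so inverse 222.
N/107 = 5575; 5575 ≡ 11 (mod 107); 11·39 ≡ 1, so inverse 39.
S ≡ 21·23861·16 + 48·2675·222 + 66·5575·39 = 50872146.
50872146 mod 596525 = 167521.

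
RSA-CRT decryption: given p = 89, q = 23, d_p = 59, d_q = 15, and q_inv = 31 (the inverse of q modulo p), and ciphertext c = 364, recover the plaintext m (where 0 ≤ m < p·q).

m₁ = c^(d_p) mod p: c ≡ 8 (mod 89), and 8^59 mod 89 = 2.
m₂ = c^(d_q) mod q: c ≡ 19 (mod 23), and 19^15 mod 23 = 20.
h = q_inv·(m₁ − m₂) mod p = 31·(2 − 20) mod 89 = 65.
m = m₂ + h·q = 20 + 65·23 = 1515.

1515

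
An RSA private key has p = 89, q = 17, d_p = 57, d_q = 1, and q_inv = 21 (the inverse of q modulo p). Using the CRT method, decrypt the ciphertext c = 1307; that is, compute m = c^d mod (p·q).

m₁ = c^(d_p) mod p: c ≡ 61 (mod 89), and 61^57 mod 89 = 83.
m₂ = c^(d_q) mod q: c ≡ 15 (mod 17), and 15^1 mod 17 = 15.
h = q_inv·(m₁ − m₂) mod p = 21·(83 − 15) mod 89 = 4.
m = m₂ + h·q = 15 + 4·17 = 83.

83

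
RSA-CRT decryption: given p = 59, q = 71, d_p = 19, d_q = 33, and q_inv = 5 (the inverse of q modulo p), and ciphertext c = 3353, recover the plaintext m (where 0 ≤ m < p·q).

4156

m₁ = c^(d_p) mod p: c ≡ 49 (mod 59), and 49^19 mod 59 = 26.
m₂ = c^(d_q) mod q: c ≡ 16 (mod 71), and 16^33 mod 71 = 38.
h = q_inv·(m₁ − m₂) mod p = 5·(26 − 38) mod 59 = 58.
m = m₂ + h·q = 38 + 58·71 = 4156.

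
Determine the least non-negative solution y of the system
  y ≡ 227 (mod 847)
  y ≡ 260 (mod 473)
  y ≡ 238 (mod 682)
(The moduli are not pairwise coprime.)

Combine the congruences pairwise.
gcd(847, 473) = 11 and 11 | (260 − 227), so the pair is consistent; merging gives y ≡ 12085 (mod 36421), where 36421 = lcm(847, 473).
gcd(36421, 682) = 11 and 11 | (238 − 12085), so the pair is consistent; merging gives y ≡ 339874 (mod 2258102), where 2258102 = lcm(36421, 682).
The solution is unique modulo lcm(847, 473, 682) = 2258102.

339874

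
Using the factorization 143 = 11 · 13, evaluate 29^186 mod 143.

Mod 11: 29 ≡ 7; by Fermat, exponent reduces to 186 mod 10 = 6; 7^6 ≡ 4 (mod 11).
Mod 13: 29 ≡ 3; by Fermat, exponent reduces to 186 mod 12 = 6; 3^6 ≡ 1 (mod 13).
Combine by CRT: x ≡ 4 (mod 11), x ≡ 1 (mod 13) ⇒ x ≡ 92 (mod 143).

92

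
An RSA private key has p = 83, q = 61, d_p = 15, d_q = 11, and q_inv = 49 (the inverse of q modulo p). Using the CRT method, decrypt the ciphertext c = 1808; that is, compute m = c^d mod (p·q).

m₁ = c^(d_p) mod p: c ≡ 65 (mod 83), and 65^15 mod 83 = 4.
m₂ = c^(d_q) mod q: c ≡ 39 (mod 61), and 39^11 mod 61 = 19.
h = q_inv·(m₁ − m₂) mod p = 49·(4 − 19) mod 83 = 12.
m = m₂ + h·q = 19 + 12·61 = 751.

751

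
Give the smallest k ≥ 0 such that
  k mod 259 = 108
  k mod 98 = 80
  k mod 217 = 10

gcd(259, 98) = 7 and 7 | (80 − 108), so the pair is consistent; merging gives k ≡ 3216 (mod 3626), where 3626 = lcm(259, 98).
gcd(3626, 217) = 7 and 7 | (10 − 3216), so the pair is consistent; merging gives k ≡ 50354 (mod 112406), where 112406 = lcm(3626, 217).
The solution is unique modulo lcm(259, 98, 217) = 112406.

50354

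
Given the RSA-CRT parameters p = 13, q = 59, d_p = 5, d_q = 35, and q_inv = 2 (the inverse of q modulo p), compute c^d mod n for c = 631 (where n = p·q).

258

m₁ = c^(d_p) mod p: c ≡ 7 (mod 13), and 7^5 mod 13 = 11.
m₂ = c^(d_q) mod q: c ≡ 41 (mod 59), and 41^35 mod 59 = 22.
h = q_inv·(m₁ − m₂) mod p = 2·(11 − 22) mod 13 = 4.
m = m₂ + h·q = 22 + 4·59 = 258.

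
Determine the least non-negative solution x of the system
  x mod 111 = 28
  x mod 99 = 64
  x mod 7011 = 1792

Combine the congruences pairwise.
gcd(111, 99) = 3 and 3 | (64 − 28), so the pair is consistent; merging gives x ≡ 361 (mod 3663), where 3663 = lcm(111, 99).
gcd(3663, 7011) = 9 and 9 | (1792 − 361), so the pair is consistent; merging gives x ≡ 1908784 (mod 2853477), where 2853477 = lcm(3663, 7011).
The solution is unique modulo lcm(111, 99, 7011) = 2853477.

1908784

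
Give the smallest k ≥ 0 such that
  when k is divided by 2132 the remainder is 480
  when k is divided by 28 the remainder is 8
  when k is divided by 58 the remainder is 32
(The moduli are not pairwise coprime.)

gcd(2132, 28) = 4 and 4 | (8 − 480), so the pair is consistent; merging gives k ≡ 2612 (mod 14924), where 14924 = lcm(2132, 28).
gcd(14924, 58) = 2 and 2 | (32 − 2612), so the pair is consistent; merging gives k ≡ 316016 (mod 432796), where 432796 = lcm(14924, 58).
The solution is unique modulo lcm(2132, 28, 58) = 432796.

316016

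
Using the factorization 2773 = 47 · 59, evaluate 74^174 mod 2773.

Mod 47: 74 ≡ 27; by Fermat, exponent reduces to 174 mod 46 = 36; 27^36 ≡ 32 (mod 47).
Mod 59: 74 ≡ 15; since 58 | 174, by Fermat 15^174 ≡ 1 (mod 59).
Combine by CRT: x ≡ 32 (mod 47), x ≡ 1 (mod 59) ⇒ x ≡ 1771 (mod 2773).

1771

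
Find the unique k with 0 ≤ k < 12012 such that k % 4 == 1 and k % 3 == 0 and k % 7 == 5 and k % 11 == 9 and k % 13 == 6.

The moduli are pairwise coprime; N = 4·3·7·11·13 = 12012.
N/4 = 3003; 3003 ≡ 3 (mod 4); 3·3 ≡ 1, so inverse 3.
N/3 = 4004; 4004 ≡ 2 (mod 3); 2·2 ≡ 1, so inverse 2.
N/7 = 1716; 1716 ≡ 1 (mod 7), inverse 1.
N/11 = 1092; 1092 ≡ 3 (mod 11); 3·4 ≡ 1, so inverse 4.
N/13 = 924; 924 ≡ 1 (mod 13), inverse 1.
k ≡ 1·3003·3 + 0·4004·2 + 5·1716·1 + 9·1092·4 + 6·924·1 = 62445.
62445 mod 12012 = 2385.

2385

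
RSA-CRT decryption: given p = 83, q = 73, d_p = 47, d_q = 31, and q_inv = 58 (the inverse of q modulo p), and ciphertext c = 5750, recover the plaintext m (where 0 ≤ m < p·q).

824

m₁ = c^(d_p) mod p: c ≡ 23 (mod 83), and 23^47 mod 83 = 77.
m₂ = c^(d_q) mod q: c ≡ 56 (mod 73), and 56^31 mod 73 = 21.
h = q_inv·(m₁ − m₂) mod p = 58·(77 − 21) mod 83 = 11.
m = m₂ + h·q = 21 + 11·73 = 824.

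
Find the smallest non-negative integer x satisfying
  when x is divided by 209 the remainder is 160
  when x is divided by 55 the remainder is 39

369

gcd(209, 55) = 11 and 11 | (39 − 160), so the pair is consistent; merging gives x ≡ 369 (mod 1045), where 1045 = lcm(209, 55).
The solution is unique modulo lcm(209, 55) = 1045.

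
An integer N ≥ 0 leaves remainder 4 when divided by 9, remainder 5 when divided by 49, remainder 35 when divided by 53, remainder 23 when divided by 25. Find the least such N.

From N ≡ 4 (mod 9) write N = 4 + 9t. Substituting into N ≡ 5 (mod 49) gives 9t ≡ 1 (mod 49), and since 9⁻¹ ≡ 11 (mod 49), t ≡ 11. Hence N ≡ 4 + 9·11 = 103 (mod 441).
From N ≡ 103 (mod 441) write N = 103 + 441t. Substituting into N ≡ 35 (mod 53) gives 441t ≡ 38 (mod 53), and since 17⁻¹ ≡ 25 (mod 53), t ≡ 49. Hence N ≡ 103 + 441·49 = 21712 (mod 23373).
From N ≡ 21712 (mod 23373) write N = 21712 + 23373t. Substituting into N ≡ 23 (mod 25) gives 23373t ≡ 11 (mod 25), and since 23⁻¹ ≡ 12 (mod 25), t ≡ 7. Hence N ≡ 21712 + 23373·7 = 185323 (mod 584325).

185323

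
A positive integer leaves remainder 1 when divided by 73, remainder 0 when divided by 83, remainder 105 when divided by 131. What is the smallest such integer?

359307

From k ≡ 1 (mod 73) write k = 1 + 73t. Substituting into k ≡ 0 (mod 83) gives 73t ≡ 82 (mod 83), and since 73⁻¹ ≡ 58 (mod 83), t ≡ 25. Hence k ≡ 1 + 73·25 = 1826 (mod 6059).
From k ≡ 1826 (mod 6059) write k = 1826 + 6059t. Substituting into k ≡ 105 (mod 131) gives 6059t ≡ 113 (mod 131), and since 33⁻¹ ≡ 4 (mod 131), t ≡ 59. Hence k ≡ 1826 + 6059·59 = 359307 (mod 793729).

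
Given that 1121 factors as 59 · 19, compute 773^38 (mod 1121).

Mod 59: 773 ≡ 6; 6^38 ≡ 35 (mod 59).
Mod 19: 773 ≡ 13; by Fermat, exponent reduces to 38 mod 18 = 2; 13^2 ≡ 17 (mod 19).
Combine by CRT: x ≡ 35 (mod 59), x ≡ 17 (mod 19) ⇒ x ≡ 625 (mod 1121).

625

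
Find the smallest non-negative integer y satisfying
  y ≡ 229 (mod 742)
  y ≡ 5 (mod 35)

2455

Combine the congruences pairwise.
gcd(742, 35) = 7 and 7 | (5 − 229), so the pair is consistent; merging gives y ≡ 2455 (mod 3710), where 3710 = lcm(742, 35).
The solution is unique modulo lcm(742, 35) = 3710.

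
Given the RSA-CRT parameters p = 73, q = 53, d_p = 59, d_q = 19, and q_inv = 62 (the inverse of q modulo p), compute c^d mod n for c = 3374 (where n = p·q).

1975

m₁ = c^(d_p) mod p: c ≡ 16 (mod 73), and 16^59 mod 73 = 4.
m₂ = c^(d_q) mod q: c ≡ 35 (mod 53), and 35^19 mod 53 = 14.
h = q_inv·(m₁ − m₂) mod p = 62·(4 − 14) mod 73 = 37.
m = m₂ + h·q = 14 + 37·53 = 1975.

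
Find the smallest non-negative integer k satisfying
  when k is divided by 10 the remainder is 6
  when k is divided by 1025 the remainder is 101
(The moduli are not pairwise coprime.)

1126

Combine the congruences pairwise.
gcd(10, 1025) = 5 and 5 | (101 − 6), so the pair is consistent; merging gives k ≡ 1126 (mod 2050), where 2050 = lcm(10, 1025).
The solution is unique modulo lcm(10, 1025) = 2050.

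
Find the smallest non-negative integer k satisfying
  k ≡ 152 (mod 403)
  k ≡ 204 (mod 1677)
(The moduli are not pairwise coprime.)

gcd(403, 1677) = 13 and 13 | (204 − 152), so the pair is consistent; merging gives k ≡ 40452 (mod 51987), where 51987 = lcm(403, 1677).
The solution is unique modulo lcm(403, 1677) = 51987.

40452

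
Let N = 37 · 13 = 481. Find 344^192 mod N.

1

Mod 37: 344 ≡ 11; by Fermat, exponent reduces to 192 mod 36 = 12; 11^12 ≡ 1 (mod 37).
Mod 13: 344 ≡ 6; since 12 | 192, by Fermat 6^192 ≡ 1 (mod 13).
Combine by CRT: x ≡ 1 (mod 37), x ≡ 1 (mod 13) ⇒ x ≡ 1 (mod 481).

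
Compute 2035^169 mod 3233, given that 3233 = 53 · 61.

2090

Mod 53: 2035 ≡ 21; by Fermat, exponent reduces to 169 mod 52 = 13; 21^13 ≡ 23 (mod 53).
Mod 61: 2035 ≡ 22; by Fermat, exponent reduces to 169 mod 60 = 49; 22^49 ≡ 16 (mod 61).
Combine by CRT: x ≡ 23 (mod 53), x ≡ 16 (mod 61) ⇒ x ≡ 2090 (mod 3233).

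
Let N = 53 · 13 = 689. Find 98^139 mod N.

Mod 53: 98 ≡ 45; by Fermat, exponent reduces to 139 mod 52 = 35; 45^35 ≡ 51 (mod 53).
Mod 13: 98 ≡ 7; by Fermat, exponent reduces to 139 mod 12 = 7; 7^7 ≡ 6 (mod 13).
Combine by CRT: x ≡ 51 (mod 53), x ≡ 6 (mod 13) ⇒ x ≡ 422 (mod 689).

422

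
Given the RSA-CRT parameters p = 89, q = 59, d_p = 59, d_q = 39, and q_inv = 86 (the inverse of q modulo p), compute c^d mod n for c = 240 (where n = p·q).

m₁ = c^(d_p) mod p: c ≡ 62 (mod 89), and 62^59 mod 89 = 86.
m₂ = c^(d_q) mod q: c ≡ 4 (mod 59), and 4^39 mod 59 = 28.
h = q_inv·(m₁ − m₂) mod p = 86·(86 − 28) mod 89 = 4.
m = m₂ + h·q = 28 + 4·59 = 264.

264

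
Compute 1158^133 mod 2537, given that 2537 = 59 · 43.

1898

Mod 59: 1158 ≡ 37; by Fermat, exponent reduces to 133 mod 58 = 17; 37^17 ≡ 10 (mod 59).
Mod 43: 1158 ≡ 40; by Fermat, exponent reduces to 133 mod 42 = 7; 40^7 ≡ 6 (mod 43).
Combine by CRT: x ≡ 10 (mod 59), x ≡ 6 (mod 43) ⇒ x ≡ 1898 (mod 2537).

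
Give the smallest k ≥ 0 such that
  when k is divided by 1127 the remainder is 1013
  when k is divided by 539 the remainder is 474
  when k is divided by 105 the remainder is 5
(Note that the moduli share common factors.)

75395

gcd(1127, 539) = 49 and 49 | (474 − 1013), so the pair is consistent; merging gives k ≡ 1013 (mod 12397), where 12397 = lcm(1127, 539).
gcd(12397, 105) = 7 and 7 | (5 − 1013), so the pair is consistent; merging gives k ≡ 75395 (mod 185955), where 185955 = lcm(12397, 105).
The solution is unique modulo lcm(1127, 539, 105) = 185955.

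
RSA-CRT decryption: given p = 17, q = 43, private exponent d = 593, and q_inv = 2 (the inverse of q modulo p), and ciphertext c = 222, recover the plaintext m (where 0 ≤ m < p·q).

d_p = d mod (p−1) = 593 mod 16 = 1; d_q = d mod (q−1) = 5.
m₁ = c^(d_p) mod p: c ≡ 1 (mod 17), and 1^1 mod 17 = 1.
m₂ = c^(d_q) mod q: c ≡ 7 (mod 43), and 7^5 mod 43 = 37.
h = q_inv·(m₁ − m₂) mod p = 2·(1 − 37) mod 17 = 13.
m = m₂ + h·q = 37 + 13·43 = 596.

596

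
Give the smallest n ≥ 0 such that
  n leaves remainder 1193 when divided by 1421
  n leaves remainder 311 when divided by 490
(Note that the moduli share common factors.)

gcd(1421, 490) = 49 and 49 | (311 − 1193), so the pair is consistent; merging gives n ≡ 12561 (mod 14210), where 14210 = lcm(1421, 490).
The solution is unique modulo lcm(1421, 490) = 14210.

12561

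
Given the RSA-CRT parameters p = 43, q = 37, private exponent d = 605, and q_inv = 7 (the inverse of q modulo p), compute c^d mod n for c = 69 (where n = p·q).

d_p = d mod (p−1) = 605 mod 42 = 17; d_q = d mod (q−1) = 29.
m₁ = c^(d_p) mod p: c ≡ 26 (mod 43), and 26^17 mod 43 = 20.
m₂ = c^(d_q) mod q: c ≡ 32 (mod 37), and 32^29 mod 37 = 2.
h = q_inv·(m₁ − m₂) mod p = 7·(20 − 2) mod 43 = 40.
m = m₂ + h·q = 2 + 40·37 = 1482.

1482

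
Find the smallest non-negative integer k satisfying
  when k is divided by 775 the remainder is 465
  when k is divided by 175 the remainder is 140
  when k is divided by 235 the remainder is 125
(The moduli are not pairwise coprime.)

199640

gcd(775, 175) = 25 and 25 | (140 − 465), so the pair is consistent; merging gives k ≡ 4340 (mod 5425), where 5425 = lcm(775, 175).
gcd(5425, 235) = 5 and 5 | (125 − 4340), so the pair is consistent; merging gives k ≡ 199640 (mod 254975), where 254975 = lcm(5425, 235).
The solution is unique modulo lcm(775, 175, 235) = 254975.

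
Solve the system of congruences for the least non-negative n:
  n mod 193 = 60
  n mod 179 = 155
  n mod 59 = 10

The moduli are pairwise coprime; M = 193·179·59 = 2038273.
M/193 = 10561; 10561 ≡ 139 (mod 193); 139·25 ≡ 1, so inverse 25.
M/179 = 11387; 11387 ≡ 110 (mod 179); 110·83 ≡ 1, so inverse 83.
M/59 = 34547; 34547 ≡ 32 (mod 59); 32·24 ≡ 1, so inverse 24.
n ≡ 60·10561·25 + 155·11387·83 + 10·34547·24 = 170626535.
170626535 mod 2038273 = 1449876.

1449876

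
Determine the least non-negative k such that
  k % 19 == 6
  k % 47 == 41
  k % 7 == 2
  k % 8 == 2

Combine the congruences pairwise.
From k ≡ 6 (mod 19) write k = 6 + 19t. Substituting into k ≡ 41 (mod 47) gives 19t ≡ 35 (mod 47), and since 19⁻¹ ≡ 5 (mod 47), t ≡ 34. Hence k ≡ 6 + 19·34 = 652 (mod 893).
From k ≡ 652 (mod 893) write k = 652 + 893t. Substituting into k ≡ 2 (mod 7) gives 893t ≡ 1 (mod 7), and since 4⁻¹ ≡ 2 (mod 7), t ≡ 2. Hence k ≡ 652 + 893·2 = 2438 (mod 6251).
From k ≡ 2438 (mod 6251) write k = 2438 + 6251t. Substituting into k ≡ 2 (mod 8) gives 6251t ≡ 4 (mod 8), and since 3⁻¹ ≡ 3 (mod 8), t ≡ 4. Hence k ≡ 2438 + 6251·4 = 27442 (mod 50008).

27442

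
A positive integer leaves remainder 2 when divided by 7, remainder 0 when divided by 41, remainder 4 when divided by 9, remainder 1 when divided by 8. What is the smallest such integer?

The moduli are pairwise coprime; N = 7·41·9·8 = 20664.
N/7 = 2952; 2952 ≡ 5 (mod 7); 5·3 ≡ 1, so inverse 3.
N/41 = 504; 504 ≡ 12 (mod 41); 12·24 ≡ 1, so inverse 24.
N/9 = 2296; 2296 ≡ 1 (mod 9), inverse 1.
N/8 = 2583; 2583 ≡ 7 (mod 8); 7·7 ≡ 1, so inverse 7.
t ≡ 2·2952·3 + 0·504·24 + 4·2296·1 + 1·2583·7 = 44977.
44977 mod 20664 = 3649.

3649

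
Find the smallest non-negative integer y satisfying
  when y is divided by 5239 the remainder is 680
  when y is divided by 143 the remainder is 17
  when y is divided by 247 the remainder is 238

802247

gcd(5239, 143) = 13 and 13 | (17 − 680), so the pair is consistent; merging gives y ≡ 53070 (mod 57629), where 57629 = lcm(5239, 143).
gcd(57629, 247) = 13 and 13 | (238 − 53070), so the pair is consistent; merging gives y ≡ 802247 (mod 1094951), where 1094951 = lcm(57629, 247).
The solution is unique modulo lcm(5239, 143, 247) = 1094951.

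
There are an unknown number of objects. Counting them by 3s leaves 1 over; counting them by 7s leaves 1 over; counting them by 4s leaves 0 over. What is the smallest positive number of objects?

The moduli are pairwise coprime; M = 3·7·4 = 84.
M/3 = 28; 28 ≡ 1 (mod 3), inverse 1.
M/7 = 12; 12 ≡ 5 (mod 7); 5·3 ≡ 1, so inverse 3.
M/4 = 21; 21 ≡ 1 (mod 4), inverse 1.
N ≡ 1·28·1 + 1·12·3 + 0·21·1 = 64.
64 mod 84 = 64.

64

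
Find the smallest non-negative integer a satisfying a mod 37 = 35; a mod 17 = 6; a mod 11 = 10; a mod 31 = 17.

From a ≡ 35 (mod 37) write a = 35 + 37t. Substituting into a ≡ 6 (mod 17) gives 37t ≡ 5 (mod 17), and since 3⁻¹ ≡ 6 (mod 17), t ≡ 13. Hence a ≡ 35 + 37·13 = 516 (mod 629).
From a ≡ 516 (mod 629) write a = 516 + 629t. Substituting into a ≡ 10 (mod 11) gives 629t ≡ 0 (mod 11), and since 2⁻¹ ≡ 6 (mod 11), t ≡ 0. Hence a ≡ 516 + 629·0 = 516 (mod 6919).
From a ≡ 516 (mod 6919) write a = 516 + 6919t. Substituting into a ≡ 17 (mod 31) gives 6919t ≡ 28 (mod 31), and since 6⁻¹ ≡ 26 (mod 31), t ≡ 15. Hence a ≡ 516 + 6919·15 = 104301 (mod 214489).

104301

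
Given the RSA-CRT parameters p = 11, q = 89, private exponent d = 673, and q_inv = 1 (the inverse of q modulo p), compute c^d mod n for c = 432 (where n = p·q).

731

d_p = d mod (p−1) = 673 mod 10 = 3; d_q = d mod (q−1) = 57.
m₁ = c^(d_p) mod p: c ≡ 3 (mod 11), and 3^3 mod 11 = 5.
m₂ = c^(d_q) mod q: c ≡ 76 (mod 89), and 76^57 mod 89 = 19.
h = q_inv·(m₁ − m₂) mod p = 1·(5 − 19) mod 11 = 8.
m = m₂ + h·q = 19 + 8·89 = 731.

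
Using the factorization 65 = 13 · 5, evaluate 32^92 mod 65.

Mod 13: 32 ≡ 6; by Fermat, exponent reduces to 92 mod 12 = 8; 6^8 ≡ 3 (mod 13).
Mod 5: 32 ≡ 2; since 4 | 92, by Fermat 2^92 ≡ 1 (mod 5).
Combine by CRT: x ≡ 3 (mod 13), x ≡ 1 (mod 5) ⇒ x ≡ 16 (mod 65).

16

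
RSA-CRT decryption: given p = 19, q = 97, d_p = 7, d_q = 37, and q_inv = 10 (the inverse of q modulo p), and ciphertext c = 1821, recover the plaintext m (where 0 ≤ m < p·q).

948

m₁ = c^(d_p) mod p: c ≡ 16 (mod 19), and 16^7 mod 19 = 17.
m₂ = c^(d_q) mod q: c ≡ 75 (mod 97), and 75^37 mod 97 = 75.
h = q_inv·(m₁ − m₂) mod p = 10·(17 − 75) mod 19 = 9.
m = m₂ + h·q = 75 + 9·97 = 948.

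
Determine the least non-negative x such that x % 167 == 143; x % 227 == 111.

28032

From x ≡ 143 (mod 167) write x = 143 + 167t. Substituting into x ≡ 111 (mod 227) gives 167t ≡ 195 (mod 227), and since 167⁻¹ ≡ 87 (mod 227), t ≡ 167. Hence x ≡ 143 + 167·167 = 28032 (mod 37909).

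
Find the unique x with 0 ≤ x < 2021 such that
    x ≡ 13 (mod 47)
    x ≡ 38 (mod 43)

812

Combine the congruences pairwise.
From x ≡ 13 (mod 47) write x = 13 + 47t. Substituting into x ≡ 38 (mod 43) gives 47t ≡ 25 (mod 43), and since 4⁻¹ ≡ 11 (mod 43), t ≡ 17. Hence x ≡ 13 + 47·17 = 812 (mod 2021).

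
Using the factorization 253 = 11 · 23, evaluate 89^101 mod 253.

221

Mod 11: 89 ≡ 1; by Fermat, exponent reduces to 101 mod 10 = 1; 1^1 ≡ 1 (mod 11).
Mod 23: 89 ≡ 20; by Fermat, exponent reduces to 101 mod 22 = 13; 20^13 ≡ 14 (mod 23).
Combine by CRT: x ≡ 1 (mod 11), x ≡ 14 (mod 23) ⇒ x ≡ 221 (mod 253).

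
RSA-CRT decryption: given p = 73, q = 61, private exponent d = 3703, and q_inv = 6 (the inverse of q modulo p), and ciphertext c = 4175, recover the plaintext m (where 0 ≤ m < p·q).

d_p = d mod (p−1) = 3703 mod 72 = 31; d_q = d mod (q−1) = 43.
m₁ = c^(d_p) mod p: c ≡ 14 (mod 73), and 14^31 mod 73 = 42.
m₂ = c^(d_q) mod q: c ≡ 27 (mod 61), and 27^43 mod 61 = 41.
h = q_inv·(m₁ − m₂) mod p = 6·(42 − 41) mod 73 = 6.
m = m₂ + h·q = 41 + 6·61 = 407.

407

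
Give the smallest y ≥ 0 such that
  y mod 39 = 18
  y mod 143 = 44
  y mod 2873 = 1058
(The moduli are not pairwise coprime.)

Combine the congruences pairwise.
gcd(39, 143) = 13 and 13 | (44 − 18), so the pair is consistent; merging gives y ≡ 330 (mod 429), where 429 = lcm(39, 143).
gcd(429, 2873) = 13 and 13 | (1058 − 330), so the pair is consistent; merging gives y ≡ 92994 (mod 94809), where 94809 = lcm(429, 2873).
The solution is unique modulo lcm(39, 143, 2873) = 94809.

92994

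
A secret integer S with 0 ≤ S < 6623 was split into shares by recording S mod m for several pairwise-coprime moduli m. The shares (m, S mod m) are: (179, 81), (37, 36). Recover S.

4735

Combine the congruences pairwise.
From S ≡ 81 (mod 179) write S = 81 + 179t. Substituting into S ≡ 36 (mod 37) gives 179t ≡ 29 (mod 37), and since 31⁻¹ ≡ 6 (mod 37), t ≡ 26. Hence S ≡ 81 + 179·26 = 4735 (mod 6623).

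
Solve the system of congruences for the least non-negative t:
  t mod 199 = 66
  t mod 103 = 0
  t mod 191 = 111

1697337

From t ≡ 66 (mod 199) write t = 66 + 199s. Substituting into t ≡ 0 (mod 103) gives 199s ≡ 37 (mod 103), and since 96⁻¹ ≡ 44 (mod 103), s ≡ 83. Hence t ≡ 66 + 199·83 = 16583 (mod 20497).
From t ≡ 16583 (mod 20497) write t = 16583 + 20497s. Substituting into t ≡ 111 (mod 191) gives 20497s ≡ 145 (mod 191), and since 60⁻¹ ≡ 156 (mod 191), s ≡ 82. Hence t ≡ 16583 + 20497·82 = 1697337 (mod 3914927).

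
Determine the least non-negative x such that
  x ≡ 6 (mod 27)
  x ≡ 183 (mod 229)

From x ≡ 6 (mod 27) write x = 6 + 27t. Substituting into x ≡ 183 (mod 229) gives 27t ≡ 177 (mod 229), and since 27⁻¹ ≡ 17 (mod 229), t ≡ 32. Hence x ≡ 6 + 27·32 = 870 (mod 6183).

870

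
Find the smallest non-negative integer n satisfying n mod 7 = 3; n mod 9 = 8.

From n ≡ 3 (mod 7) write n = 3 + 7t. Substituting into n ≡ 8 (mod 9) gives 7t ≡ 5 (mod 9), and since 7⁻¹ ≡ 4 (mod 9), t ≡ 2. Hence n ≡ 3 + 7·2 = 17 (mod 63).

17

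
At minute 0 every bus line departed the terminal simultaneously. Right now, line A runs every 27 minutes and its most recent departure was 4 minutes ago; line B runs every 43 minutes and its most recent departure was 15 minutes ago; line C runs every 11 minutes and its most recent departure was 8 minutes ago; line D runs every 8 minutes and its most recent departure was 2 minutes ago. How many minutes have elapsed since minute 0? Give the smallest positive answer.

37210

The moduli are pairwise coprime; N = 27·43·11·8 = 102168.
N/27 = 3784; 3784 ≡ 4 (mod 27); 4·7 ≡ 1, so inverse 7.
N/43 = 2376; 2376 ≡ 11 (mod 43); 11·4 ≡ 1, so inverse 4.
N/11 = 9288; 9288 ≡ 4 (mod 11); 4·3 ≡ 1, so inverse 3.
N/8 = 12771; 12771 ≡ 3 (mod 8); 3·3 ≡ 1, so inverse 3.
t ≡ 4·3784·7 + 15·2376·4 + 8·9288·3 + 2·12771·3 = 548050.
548050 mod 102168 = 37210.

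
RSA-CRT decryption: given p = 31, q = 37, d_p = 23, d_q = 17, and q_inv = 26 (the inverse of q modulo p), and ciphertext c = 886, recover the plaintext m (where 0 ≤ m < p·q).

1092

m₁ = c^(d_p) mod p: c ≡ 18 (mod 31), and 18^23 mod 31 = 7.
m₂ = c^(d_q) mod q: c ≡ 35 (mod 37), and 35^17 mod 37 = 19.
h = q_inv·(m₁ − m₂) mod p = 26·(7 − 19) mod 31 = 29.
m = m₂ + h·q = 19 + 29·37 = 1092.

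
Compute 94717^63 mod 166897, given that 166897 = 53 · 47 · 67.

Mod 53: 94717 ≡ 6; by Fermat, exponent reduces to 63 mod 52 = 11; 6^11 ≡ 25 (mod 53).
Mod 47: 94717 ≡ 12; by Fermat, exponent reduces to 63 mod 46 = 17; 12^17 ≡ 7 (mod 47).
Mod 67: 94717 ≡ 46; 46^63 ≡ 58 (mod 67).
Combine by CRT: x ≡ 25 (mod 53), x ≡ 7 (mod 47), x ≡ 58 (mod 67) ⇒ x ≡ 39722 (mod 166897).

39722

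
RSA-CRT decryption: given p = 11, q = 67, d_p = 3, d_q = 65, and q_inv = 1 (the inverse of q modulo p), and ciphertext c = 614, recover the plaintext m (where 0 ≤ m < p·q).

m₁ = c^(d_p) mod p: c ≡ 9 (mod 11), and 9^3 mod 11 = 3.
m₂ = c^(d_q) mod q: c ≡ 11 (mod 67), and 11^65 mod 67 = 61.
h = q_inv·(m₁ − m₂) mod p = 1·(3 − 61) mod 11 = 8.
m = m₂ + h·q = 61 + 8·67 = 597.

597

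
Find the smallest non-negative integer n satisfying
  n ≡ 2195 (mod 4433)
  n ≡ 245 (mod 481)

42092

Combine the congruences pairwise.
gcd(4433, 481) = 13 and 13 | (245 − 2195), so the pair is consistent; merging gives n ≡ 42092 (mod 164021), where 164021 = lcm(4433, 481).
The solution is unique modulo lcm(4433, 481) = 164021.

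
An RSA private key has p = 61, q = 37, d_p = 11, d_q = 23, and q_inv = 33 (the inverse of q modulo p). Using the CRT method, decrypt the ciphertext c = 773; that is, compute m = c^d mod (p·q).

1566

m₁ = c^(d_p) mod p: c ≡ 41 (mod 61), and 41^11 mod 61 = 41.
m₂ = c^(d_q) mod q: c ≡ 33 (mod 37), and 33^23 mod 37 = 12.
h = q_inv·(m₁ − m₂) mod p = 33·(41 − 12) mod 61 = 42.
m = m₂ + h·q = 12 + 42·37 = 1566.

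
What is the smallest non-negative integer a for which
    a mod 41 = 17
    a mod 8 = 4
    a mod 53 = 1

The moduli are pairwise coprime; N = 41·8·53 = 17384.
N/41 = 424; 424 ≡ 14 (mod 41); 14·3 ≡ 1, so inverse 3.
N/8 = 2173; 2173 ≡ 5 (mod 8); 5·5 ≡ 1, so inverse 5.
N/53 = 328; 328 ≡ 10 (mod 53); 10·16 ≡ 1, so inverse 16.
a ≡ 17·424·3 + 4·2173·5 + 1·328·16 = 70332.
70332 mod 17384 = 796.

796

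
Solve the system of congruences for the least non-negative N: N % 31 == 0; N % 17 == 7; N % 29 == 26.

10292

The moduli are pairwise coprime; M = 31·17·29 = 15283.
M/31 = 493; 493 ≡ 28 (mod 31); 28·10 ≡ 1, so inverse 10.
M/17 = 899; 899 ≡ 15 (mod 17); 15·8 ≡ 1, so inverse 8.
M/29 = 527; 527 ≡ 5 (mod 29); 5·6 ≡ 1, so inverse 6.
N ≡ 0·493·10 + 7·899·8 + 26·527·6 = 132556.
132556 mod 15283 = 10292.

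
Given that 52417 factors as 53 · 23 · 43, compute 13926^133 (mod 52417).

46563

Mod 53: 13926 ≡ 40; by Fermat, exponent reduces to 133 mod 52 = 29; 40^29 ≡ 29 (mod 53).
Mod 23: 13926 ≡ 11; by Fermat, exponent reduces to 133 mod 22 = 1; 11^1 ≡ 11 (mod 23).
Mod 43: 13926 ≡ 37; by Fermat, exponent reduces to 133 mod 42 = 7; 37^7 ≡ 37 (mod 43).
Combine by CRT: x ≡ 29 (mod 53), x ≡ 11 (mod 23), x ≡ 37 (mod 43) ⇒ x ≡ 46563 (mod 52417).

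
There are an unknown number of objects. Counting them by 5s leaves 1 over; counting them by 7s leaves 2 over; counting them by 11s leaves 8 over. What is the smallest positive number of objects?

261

From N ≡ 1 (mod 5) write N = 1 + 5t. Substituting into N ≡ 2 (mod 7) gives 5t ≡ 1 (mod 7), and since 5⁻¹ ≡ 3 (mod 7), t ≡ 3. Hence N ≡ 1 + 5·3 = 16 (mod 35).
From N ≡ 16 (mod 35) write N = 16 + 35t. Substituting into N ≡ 8 (mod 11) gives 35t ≡ 3 (mod 11), and since 2⁻¹ ≡ 6 (mod 11), t ≡ 7. Hence N ≡ 16 + 35·7 = 261 (mod 385).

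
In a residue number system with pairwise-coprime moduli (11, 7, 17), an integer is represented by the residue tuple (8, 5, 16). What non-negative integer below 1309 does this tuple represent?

866

Combine the congruences pairwise.
From x ≡ 8 (mod 11) write x = 8 + 11t. Substituting into x ≡ 5 (mod 7) gives 11t ≡ 4 (mod 7), and since 4⁻¹ ≡ 2 (mod 7), t ≡ 1. Hence x ≡ 8 + 11·1 = 19 (mod 77).
From x ≡ 19 (mod 77) write x = 19 + 77t. Substituting into x ≡ 16 (mod 17) gives 77t ≡ 14 (mod 17), and since 9⁻¹ ≡ 2 (mod 17), t ≡ 11. Hence x ≡ 19 + 77·11 = 866 (mod 1309).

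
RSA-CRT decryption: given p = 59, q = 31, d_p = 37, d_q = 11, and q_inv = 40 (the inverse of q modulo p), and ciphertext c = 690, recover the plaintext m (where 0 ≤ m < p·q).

225

m₁ = c^(d_p) mod p: c ≡ 41 (mod 59), and 41^37 mod 59 = 48.
m₂ = c^(d_q) mod q: c ≡ 8 (mod 31), and 8^11 mod 31 = 8.
h = q_inv·(m₁ − m₂) mod p = 40·(48 − 8) mod 59 = 7.
m = m₂ + h·q = 8 + 7·31 = 225.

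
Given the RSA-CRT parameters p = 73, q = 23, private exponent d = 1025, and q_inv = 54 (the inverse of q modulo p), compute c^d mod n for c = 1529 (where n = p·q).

d_p = d mod (p−1) = 1025 mod 72 = 17; d_q = d mod (q−1) = 13.
m₁ = c^(d_p) mod p: c ≡ 69 (mod 73), and 69^17 mod 73 = 18.
m₂ = c^(d_q) mod q: c ≡ 11 (mod 23), and 11^13 mod 23 = 17.
h = q_inv·(m₁ − m₂) mod p = 54·(18 − 17) mod 73 = 54.
m = m₂ + h·q = 17 + 54·23 = 1259.

1259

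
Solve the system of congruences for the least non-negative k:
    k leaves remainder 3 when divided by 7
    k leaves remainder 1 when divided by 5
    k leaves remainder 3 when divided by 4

31

Combine the congruences pairwise.
From k ≡ 3 (mod 7) write k = 3 + 7t. Substituting into k ≡ 1 (mod 5) gives 7t ≡ 3 (mod 5), and since 2⁻¹ ≡ 3 (mod 5), t ≡ 4. Hence k ≡ 3 + 7·4 = 31 (mod 35).
From k ≡ 31 (mod 35) write k = 31 + 35t. Substituting into k ≡ 3 (mod 4) gives 35t ≡ 0 (mod 4), and since 3⁻¹ ≡ 3 (mod 4), t ≡ 0. Hence k ≡ 31 + 35·0 = 31 (mod 140).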